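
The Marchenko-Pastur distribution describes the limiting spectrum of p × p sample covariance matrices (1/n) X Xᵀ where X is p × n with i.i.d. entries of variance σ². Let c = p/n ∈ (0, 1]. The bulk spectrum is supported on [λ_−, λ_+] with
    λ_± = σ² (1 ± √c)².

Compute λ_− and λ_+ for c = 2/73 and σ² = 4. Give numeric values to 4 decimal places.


c = 2/73 = 0.027397; √c = 0.165521.
λ_− = σ² (1 − √c)² = 4 · (1 − 0.165521)² = 4 · (0.834479)² = 2.785420.
λ_+ = σ² (1 + √c)² = 4 · (1 + 0.165521)² = 4 · (1.165521)² = 5.433758.

Rounded to 4 decimal places: λ_− ≈ 2.7854, λ_+ ≈ 5.4338.


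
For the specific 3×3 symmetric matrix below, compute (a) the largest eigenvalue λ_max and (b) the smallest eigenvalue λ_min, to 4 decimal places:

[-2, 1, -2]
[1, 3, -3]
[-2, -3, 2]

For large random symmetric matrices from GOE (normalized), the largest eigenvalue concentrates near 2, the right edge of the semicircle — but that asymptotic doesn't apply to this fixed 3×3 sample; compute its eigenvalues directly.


Since M is real symmetric, all three eigenvalues are real; they are the roots of det(λI − M) = λ³ − (tr M) λ² + s λ − det M, where s is the sum of the principal 2×2 minors.
tr M = -2 + 3 + 2 = 3.
s = ((-2)·3 − 1²) + ((-2)·2 − (-2)²) + (3·2 − (-3)²) = -7 + (-8) + (-3) = -18.
det M (expand along row 1) = (-2)·(-3) − 1·(-4) + (-2)·3 = 4.
Characteristic polynomial: λ³ − 3λ² − 18λ − 4 = 0.
Substitute λ = y + (tr M)/3 = y + 1.000000 to remove the quadratic term: y³ + p·y + q = 0 with p = s − (tr M)²/3 = -21.000000 and q = −2(tr M)³/27 + (tr M)·s/3 − det M = -24.000000.
Three real roots ⇒ use the trigonometric (Viète) form: r = 2√(−p/3) = 5.291503, φ = arccos(3q/(p·r)) = arccos(0.647939) = 0.865921 rad.
y_k = r·cos(φ/3 − 2πk/3) for k = 0, 1, 2 gives y = 5.072603, -1.231876, -3.840727.
λ_k = y_k + 1.000000 gives λ = 6.0726, -0.2319, -2.8407 (check: the sum is 3.0000 = tr M).

Hence λ_max = 6.0726 and λ_min = -2.8407.


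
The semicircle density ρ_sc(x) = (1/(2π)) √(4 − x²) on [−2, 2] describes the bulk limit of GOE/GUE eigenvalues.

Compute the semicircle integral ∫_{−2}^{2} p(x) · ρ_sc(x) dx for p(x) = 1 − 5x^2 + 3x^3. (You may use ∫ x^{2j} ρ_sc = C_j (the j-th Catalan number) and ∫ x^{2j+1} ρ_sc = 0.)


Write p(x) = Σ a_i x^i, split into monomials and integrate each against ρ_sc separately.
Using ∫ x^{2j} ρ_sc = C_j = (1/(j+1)) C(2j, j) (Catalan numbers) and ∫ x^{2j+1} ρ_sc = 0 (odd monomials vanish by symmetry):
  i = 0 (even): a_0 · C_{0} = 1 · 1 = 1
  i = 2 (even): a_2 · C_{1} = -5 · 1 = -5
  i = 3 (odd): ∫ x^3 ρ_sc = 0 (vanishes)

Summing the contributions: ∫_{−2}^{2} p(x) ρ_sc(x) dx = 1 + (-5) = -4.


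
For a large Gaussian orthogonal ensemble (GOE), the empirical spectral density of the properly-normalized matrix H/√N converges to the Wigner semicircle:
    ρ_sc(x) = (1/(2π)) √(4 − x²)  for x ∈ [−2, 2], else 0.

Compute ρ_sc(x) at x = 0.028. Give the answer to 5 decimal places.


ρ_sc(x) = (1/(2π)) √(4 − x²). With x = 0.028:
  4 − x² = 4 − (0.028)² = 4 − 0.000784 = 3.999216.
  √(4 − x²) = 1.999804.
  1/(2π) = 0.159155.
  ρ_sc(0.028) = 0.159155 · 1.999804 = 0.318279.

Rounded to 5 decimal places: ρ_sc(0.028) ≈ 0.31828.


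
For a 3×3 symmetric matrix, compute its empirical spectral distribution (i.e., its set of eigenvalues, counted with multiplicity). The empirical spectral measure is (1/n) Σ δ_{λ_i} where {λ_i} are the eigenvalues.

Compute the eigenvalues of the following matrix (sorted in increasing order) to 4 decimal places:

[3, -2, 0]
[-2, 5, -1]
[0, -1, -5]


Since M is real symmetric, all three eigenvalues are real; they are the roots of det(λI − M) = λ³ − (tr M) λ² + s λ − det M, where s is the sum of the principal 2×2 minors.
tr M = 3 + 5 + (-5) = 3.
s = (3·5 − (-2)²) + (3·(-5) − 0²) + (5·(-5) − (-1)²) = 11 + (-15) + (-26) = -30.
det M (expand along row 1) = 3·(-26) − (-2)·10 + 0·2 = -58.
Characteristic polynomial: λ³ − 3λ² − 30λ + 58 = 0.
Substitute λ = y + (tr M)/3 = y + 1.000000 to remove the quadratic term: y³ + p·y + q = 0 with p = s − (tr M)²/3 = -33.000000 and q = −2(tr M)³/27 + (tr M)·s/3 − det M = 26.000000.
Three real roots ⇒ use the trigonometric (Viète) form: r = 2√(−p/3) = 6.633250, φ = arccos(3q/(p·r)) = arccos(-0.356332) = 1.935135 rad.
y_k = r·cos(φ/3 − 2πk/3) for k = 0, 1, 2 gives y = 5.300449, 0.803605, -6.104053.
λ_k = y_k + 1.000000 gives λ = 6.3004, 1.8036, -5.1041 (check: the sum is 3.0000 = tr M).

Eigenvalues sorted in increasing order: [-5.1041, 1.8036, 6.3004].


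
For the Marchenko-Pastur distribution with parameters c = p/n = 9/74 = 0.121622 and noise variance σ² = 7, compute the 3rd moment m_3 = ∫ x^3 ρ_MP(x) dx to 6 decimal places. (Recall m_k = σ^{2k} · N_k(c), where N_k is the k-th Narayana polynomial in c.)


E[X³] = σ⁶ (1 + 3c + c²) (third MP moment). With σ² = 7 (so σ⁶ = 343) and c = 9/74 = 0.121622: E[X³] = 343 · (1 + 3·0.121622 + (0.121622)²) = 343 · 1.379657.

So E[X^3] = 473.222243.


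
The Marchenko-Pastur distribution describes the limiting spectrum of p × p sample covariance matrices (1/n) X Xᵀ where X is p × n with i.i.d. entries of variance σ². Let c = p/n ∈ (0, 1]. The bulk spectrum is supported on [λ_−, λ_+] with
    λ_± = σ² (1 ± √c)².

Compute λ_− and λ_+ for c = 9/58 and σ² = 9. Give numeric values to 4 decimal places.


c = 9/58 = 0.155172; √c = 0.393919.
λ_− = σ² (1 − √c)² = 9 · (1 − 0.393919)² = 9 · (0.606081)² = 3.306004.
λ_+ = σ² (1 + √c)² = 9 · (1 + 0.393919)² = 9 · (1.393919)² = 17.487099.

Rounded to 4 decimal places: λ_− ≈ 3.3060, λ_+ ≈ 17.4871.


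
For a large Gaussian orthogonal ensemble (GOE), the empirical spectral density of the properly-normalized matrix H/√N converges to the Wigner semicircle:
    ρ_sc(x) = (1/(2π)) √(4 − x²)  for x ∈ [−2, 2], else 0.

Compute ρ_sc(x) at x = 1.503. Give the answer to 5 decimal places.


ρ_sc(x) = (1/(2π)) √(4 − x²). With x = 1.503:
  4 − x² = 4 − (1.503)² = 4 − 2.259009 = 1.740991.
  √(4 − x²) = 1.319466.
  1/(2π) = 0.159155.
  ρ_sc(1.503) = 0.159155 · 1.319466 = 0.210000.

Rounded to 5 decimal places: ρ_sc(1.503) ≈ 0.21000.


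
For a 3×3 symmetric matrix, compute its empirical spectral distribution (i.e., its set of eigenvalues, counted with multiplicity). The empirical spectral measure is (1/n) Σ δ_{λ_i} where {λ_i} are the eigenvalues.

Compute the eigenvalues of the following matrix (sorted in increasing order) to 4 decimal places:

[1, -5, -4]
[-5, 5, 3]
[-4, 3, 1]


Since M is real symmetric, all three eigenvalues are real; they are the roots of det(λI − M) = λ³ − (tr M) λ² + s λ − det M, where s is the sum of the principal 2×2 minors.
tr M = 1 + 5 + 1 = 7.
s = (1·5 − (-5)²) + (1·1 − (-4)²) + (5·1 − 3²) = -20 + (-15) + (-4) = -39.
det M (expand along row 1) = 1·(-4) − (-5)·7 + (-4)·5 = 11.
Characteristic polynomial: λ³ − 7λ² − 39λ − 11 = 0.
Substitute λ = y + (tr M)/3 = y + 2.333333 to remove the quadratic term: y³ + p·y + q = 0 with p = s − (tr M)²/3 = -55.333333 and q = −2(tr M)³/27 + (tr M)·s/3 − det M = -127.407407.
Three real roots ⇒ use the trigonometric (Viète) form: r = 2√(−p/3) = 8.589399, φ = arccos(3q/(p·r)) = arccos(0.804204) = 0.636461 rad.
y_k = r·cos(φ/3 − 2πk/3) for k = 0, 1, 2 gives y = 8.396822, -2.632088, -5.764734.
λ_k = y_k + 2.333333 gives λ = 10.7302, -0.2988, -3.4314 (check: the sum is 7.0000 = tr M).

Eigenvalues sorted in increasing order: [-3.4314, -0.2988, 10.7302].


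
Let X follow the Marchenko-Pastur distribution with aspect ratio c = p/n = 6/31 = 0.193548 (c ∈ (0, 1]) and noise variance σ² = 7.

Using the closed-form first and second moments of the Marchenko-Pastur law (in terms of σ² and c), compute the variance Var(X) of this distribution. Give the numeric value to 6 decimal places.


Recall the MP moments m_1 = E[X] = σ² and m_2 = E[X²] = σ⁴ (1 + c).
m_1 = E[X] = σ² = 7, so m_1² = 49.
m_2 = E[X²] = σ⁴ (1 + c) = 49 · (1 + 0.193548) = 49 · 1.193548 = 58.483871.
(Note m_2 − m_1² simplifies to c · σ⁴ = 0.193548 · 49.)

Var(X) = m_2 − m_1² = 58.483871 − 49 = 9.483871.


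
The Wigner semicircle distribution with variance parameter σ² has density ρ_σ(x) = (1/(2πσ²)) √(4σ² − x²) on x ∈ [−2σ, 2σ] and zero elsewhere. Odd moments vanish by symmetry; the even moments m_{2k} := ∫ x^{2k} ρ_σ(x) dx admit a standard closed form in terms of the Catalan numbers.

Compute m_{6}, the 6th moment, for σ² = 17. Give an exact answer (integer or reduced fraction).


By the scaled semicircle moment identity, m_{2k} = σ^{2k} · C_k with k = 3.
C_3 = (1/(k+1)) · C(2k, k) = (1/4) · C(6, 3) = (1/4) · 20 = 5.
σ^{2k} = (σ²)^k = (17)^3 = 4913.

Therefore m_{6} = σ^{6} · C_3 = 4913 · 5 = 24565.


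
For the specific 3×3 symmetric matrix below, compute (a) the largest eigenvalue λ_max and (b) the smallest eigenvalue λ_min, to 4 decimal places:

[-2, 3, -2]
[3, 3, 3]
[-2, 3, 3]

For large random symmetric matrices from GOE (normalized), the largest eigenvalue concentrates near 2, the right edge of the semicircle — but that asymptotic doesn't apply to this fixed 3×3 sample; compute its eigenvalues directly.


Since M is real symmetric, all three eigenvalues are real; they are the roots of det(λI − M) = λ³ − (tr M) λ² + s λ − det M, where s is the sum of the principal 2×2 minors.
tr M = -2 + 3 + 3 = 4.
s = ((-2)·3 − 3²) + ((-2)·3 − (-2)²) + (3·3 − 3²) = -15 + (-10) + 0 = -25.
det M (expand along row 1) = (-2)·0 − 3·15 + (-2)·15 = -75.
Characteristic polynomial: λ³ − 4λ² − 25λ + 75 = 0.
Substitute λ = y + (tr M)/3 = y + 1.333333 to remove the quadratic term: y³ + p·y + q = 0 with p = s − (tr M)²/3 = -30.333333 and q = −2(tr M)³/27 + (tr M)·s/3 − det M = 36.925926.
Three real roots ⇒ use the trigonometric (Viète) form: r = 2√(−p/3) = 6.359595, φ = arccos(3q/(p·r)) = arccos(-0.574253) = 2.182487 rad.
y_k = r·cos(φ/3 − 2πk/3) for k = 0, 1, 2 gives y = 4.749613, 1.287736, -6.037349.
λ_k = y_k + 1.333333 gives λ = 6.0829, 2.6211, -4.7040 (check: the sum is 4.0000 = tr M).

Hence λ_max = 6.0829 and λ_min = -4.7040.


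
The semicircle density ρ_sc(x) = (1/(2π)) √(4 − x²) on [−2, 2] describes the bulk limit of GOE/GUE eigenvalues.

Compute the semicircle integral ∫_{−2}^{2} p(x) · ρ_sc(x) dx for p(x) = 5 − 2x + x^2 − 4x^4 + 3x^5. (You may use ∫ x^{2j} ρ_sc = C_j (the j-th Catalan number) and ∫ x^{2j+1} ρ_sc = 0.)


Write p(x) = Σ a_i x^i, split into monomials and integrate each against ρ_sc separately.
Using ∫ x^{2j} ρ_sc = C_j = (1/(j+1)) C(2j, j) (Catalan numbers) and ∫ x^{2j+1} ρ_sc = 0 (odd monomials vanish by symmetry):
  i = 0 (even): a_0 · C_{0} = 5 · 1 = 5
  i = 1 (odd): ∫ x^1 ρ_sc = 0 (vanishes)
  i = 2 (even): a_2 · C_{1} = 1 · 1 = 1
  i = 4 (even): a_4 · C_{2} = -4 · 2 = -8
  i = 5 (odd): ∫ x^5 ρ_sc = 0 (vanishes)

Summing the contributions: ∫_{−2}^{2} p(x) ρ_sc(x) dx = 5 + 1 + (-8) = -2.


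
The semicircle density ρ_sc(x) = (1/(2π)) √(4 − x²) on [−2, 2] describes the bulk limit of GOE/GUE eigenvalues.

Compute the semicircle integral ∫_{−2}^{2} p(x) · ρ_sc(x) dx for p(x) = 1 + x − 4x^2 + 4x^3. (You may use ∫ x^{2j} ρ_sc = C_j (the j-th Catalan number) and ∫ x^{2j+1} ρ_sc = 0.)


Write p(x) = Σ a_i x^i, split into monomials and integrate each against ρ_sc separately.
Using ∫ x^{2j} ρ_sc = C_j = (1/(j+1)) C(2j, j) (Catalan numbers) and ∫ x^{2j+1} ρ_sc = 0 (odd monomials vanish by symmetry):
  i = 0 (even): a_0 · C_{0} = 1 · 1 = 1
  i = 1 (odd): ∫ x^1 ρ_sc = 0 (vanishes)
  i = 2 (even): a_2 · C_{1} = -4 · 1 = -4
  i = 3 (odd): ∫ x^3 ρ_sc = 0 (vanishes)

Summing the contributions: ∫_{−2}^{2} p(x) ρ_sc(x) dx = 1 + (-4) = -3.


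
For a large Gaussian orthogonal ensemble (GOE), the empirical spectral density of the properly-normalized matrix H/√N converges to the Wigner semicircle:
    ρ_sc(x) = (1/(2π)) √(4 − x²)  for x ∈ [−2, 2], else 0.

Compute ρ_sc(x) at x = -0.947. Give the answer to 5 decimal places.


ρ_sc(x) = (1/(2π)) √(4 − x²). With x = -0.947:
  4 − x² = 4 − (-0.947)² = 4 − 0.896809 = 3.103191.
  √(4 − x²) = 1.761588.
  1/(2π) = 0.159155.
  ρ_sc(-0.947) = 0.159155 · 1.761588 = 0.280365.

Rounded to 5 decimal places: ρ_sc(-0.947) ≈ 0.28037.


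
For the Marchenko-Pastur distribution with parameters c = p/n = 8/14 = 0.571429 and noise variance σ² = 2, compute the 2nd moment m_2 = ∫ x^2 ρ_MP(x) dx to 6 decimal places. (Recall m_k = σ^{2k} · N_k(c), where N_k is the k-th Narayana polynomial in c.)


E[X²] = σ⁴ (1 + c) (second MP moment). With σ² = 2 (so σ⁴ = 4) and c = 8/14 = 0.571429: E[X²] = 4 · (1 + 0.571429) = 4 · 1.571429.

So E[X^2] = 6.285714.


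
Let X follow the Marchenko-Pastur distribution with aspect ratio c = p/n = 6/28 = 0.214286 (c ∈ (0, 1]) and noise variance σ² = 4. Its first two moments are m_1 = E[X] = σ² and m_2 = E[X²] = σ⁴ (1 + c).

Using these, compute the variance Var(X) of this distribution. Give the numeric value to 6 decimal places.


m_1 = E[X] = σ² = 4, so m_1² = 16.
m_2 = E[X²] = σ⁴ (1 + c) = 16 · (1 + 0.214286) = 16 · 1.214286 = 19.428571.
(Note m_2 − m_1² simplifies to c · σ⁴ = 0.214286 · 16.)

Var(X) = m_2 − m_1² = 19.428571 − 16 = 3.428571.


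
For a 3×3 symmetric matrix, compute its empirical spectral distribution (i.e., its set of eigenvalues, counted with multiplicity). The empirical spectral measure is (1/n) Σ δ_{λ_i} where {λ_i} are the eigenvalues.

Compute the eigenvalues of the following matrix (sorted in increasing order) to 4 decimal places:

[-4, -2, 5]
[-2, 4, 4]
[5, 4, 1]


Since M is real symmetric, all three eigenvalues are real; they are the roots of det(λI − M) = λ³ − (tr M) λ² + s λ − det M, where s is the sum of the principal 2×2 minors.
tr M = -4 + 4 + 1 = 1.
s = ((-4)·4 − (-2)²) + ((-4)·1 − 5²) + (4·1 − 4²) = -20 + (-29) + (-12) = -61.
det M (expand along row 1) = (-4)·(-12) − (-2)·(-22) + 5·(-28) = -136.
Characteristic polynomial: λ³ − λ² − 61λ + 136 = 0.
Substitute λ = y + (tr M)/3 = y + 0.333333 to remove the quadratic term: y³ + p·y + q = 0 with p = s − (tr M)²/3 = -61.333333 and q = −2(tr M)³/27 + (tr M)·s/3 − det M = 115.592593.
Three real roots ⇒ use the trigonometric (Viète) form: r = 2√(−p/3) = 9.043107, φ = arccos(3q/(p·r)) = arccos(-0.625226) = 2.246217 rad.
y_k = r·cos(φ/3 − 2πk/3) for k = 0, 1, 2 gives y = 6.624507, 2.018812, -8.643319.
λ_k = y_k + 0.333333 gives λ = 6.9578, 2.3521, -8.3100 (check: the sum is 1.0000 = tr M).

Eigenvalues sorted in increasing order: [-8.3100, 2.3521, 6.9578].


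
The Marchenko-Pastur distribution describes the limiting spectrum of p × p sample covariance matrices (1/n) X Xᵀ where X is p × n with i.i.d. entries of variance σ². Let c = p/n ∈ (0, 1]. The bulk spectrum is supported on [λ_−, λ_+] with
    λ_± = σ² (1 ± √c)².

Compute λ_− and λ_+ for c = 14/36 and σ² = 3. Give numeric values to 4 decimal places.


c = 14/36 = 0.388889; √c = 0.623610.
λ_− = σ² (1 − √c)² = 3 · (1 − 0.623610)² = 3 · (0.376390)² = 0.425009.
λ_+ = σ² (1 + √c)² = 3 · (1 + 0.623610)² = 3 · (1.623610)² = 7.908324.

Rounded to 4 decimal places: λ_− ≈ 0.4250, λ_+ ≈ 7.9083.


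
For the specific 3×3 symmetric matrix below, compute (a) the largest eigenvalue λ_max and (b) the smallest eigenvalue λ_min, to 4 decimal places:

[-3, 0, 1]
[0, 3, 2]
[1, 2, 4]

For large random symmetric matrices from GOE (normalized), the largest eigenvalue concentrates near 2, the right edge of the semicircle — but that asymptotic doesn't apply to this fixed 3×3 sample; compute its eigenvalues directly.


Since M is real symmetric, all three eigenvalues are real; they are the roots of det(λI − M) = λ³ − (tr M) λ² + s λ − det M, where s is the sum of the principal 2×2 minors.
tr M = -3 + 3 + 4 = 4.
s = ((-3)·3 − 0²) + ((-3)·4 − 1²) + (3·4 − 2²) = -9 + (-13) + 8 = -14.
det M (expand along row 1) = (-3)·8 − 0·(-2) + 1·(-3) = -27.
Characteristic polynomial: λ³ − 4λ² − 14λ + 27 = 0.
Substitute λ = y + (tr M)/3 = y + 1.333333 to remove the quadratic term: y³ + p·y + q = 0 with p = s − (tr M)²/3 = -19.333333 and q = −2(tr M)³/27 + (tr M)·s/3 − det M = 3.592593.
Three real roots ⇒ use the trigonometric (Viète) form: r = 2√(−p/3) = 5.077182, φ = arccos(3q/(p·r)) = arccos(-0.109799) = 1.680817 rad.
y_k = r·cos(φ/3 − 2πk/3) for k = 0, 1, 2 gives y = 4.300933, 0.186157, -4.487091.
λ_k = y_k + 1.333333 gives λ = 5.6343, 1.5195, -3.1538 (check: the sum is 4.0000 = tr M).

Hence λ_max = 5.6343 and λ_min = -3.1538.


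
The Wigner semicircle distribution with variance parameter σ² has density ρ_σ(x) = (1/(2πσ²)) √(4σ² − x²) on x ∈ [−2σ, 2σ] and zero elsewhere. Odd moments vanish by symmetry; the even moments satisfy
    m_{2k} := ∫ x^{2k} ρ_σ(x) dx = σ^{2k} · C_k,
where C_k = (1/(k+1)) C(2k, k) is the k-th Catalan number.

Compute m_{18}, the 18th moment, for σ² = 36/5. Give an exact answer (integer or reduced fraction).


By the scaled semicircle moment identity, m_{2k} = σ^{2k} · C_k with k = 9.
C_9 = (1/(k+1)) · C(2k, k) = (1/10) · C(18, 9) = (1/10) · 48620 = 4862.
σ^{2k} = (σ²)^k = (36/5)^9 = 101559956668416/1953125.

Therefore m_{18} = σ^{18} · C_9 = (101559956668416/1953125) · 4862 = 493784509321838592/1953125.


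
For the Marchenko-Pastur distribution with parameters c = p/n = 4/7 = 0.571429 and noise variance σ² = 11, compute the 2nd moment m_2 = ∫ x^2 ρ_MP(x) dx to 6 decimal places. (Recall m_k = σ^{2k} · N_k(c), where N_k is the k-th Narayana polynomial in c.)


E[X²] = σ⁴ (1 + c) (second MP moment). With σ² = 11 (so σ⁴ = 121) and c = 4/7 = 0.571429: E[X²] = 121 · (1 + 0.571429) = 121 · 1.571429.

So E[X^2] = 190.142857.


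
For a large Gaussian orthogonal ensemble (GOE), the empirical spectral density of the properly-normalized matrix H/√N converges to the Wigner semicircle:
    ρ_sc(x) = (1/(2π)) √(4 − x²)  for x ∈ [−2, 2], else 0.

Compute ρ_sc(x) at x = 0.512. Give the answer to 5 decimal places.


ρ_sc(x) = (1/(2π)) √(4 − x²). With x = 0.512:
  4 − x² = 4 − (0.512)² = 4 − 0.262144 = 3.737856.
  √(4 − x²) = 1.933354.
  1/(2π) = 0.159155.
  ρ_sc(0.512) = 0.159155 · 1.933354 = 0.307703.

Rounded to 5 decimal places: ρ_sc(0.512) ≈ 0.30770.


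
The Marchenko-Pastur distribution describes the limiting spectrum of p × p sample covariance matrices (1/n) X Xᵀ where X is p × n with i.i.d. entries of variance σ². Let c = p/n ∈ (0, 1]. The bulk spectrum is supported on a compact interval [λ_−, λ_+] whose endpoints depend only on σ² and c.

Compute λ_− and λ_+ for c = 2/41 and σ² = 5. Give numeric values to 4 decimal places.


c = 2/41 = 0.048780; √c = 0.220863.
λ_− = σ² (1 − √c)² = 5 · (1 − 0.220863)² = 5 · (0.779137)² = 3.035272.
λ_+ = σ² (1 + √c)² = 5 · (1 + 0.220863)² = 5 · (1.220863)² = 7.452533.

Rounded to 4 decimal places: λ_− ≈ 3.0353, λ_+ ≈ 7.4525.


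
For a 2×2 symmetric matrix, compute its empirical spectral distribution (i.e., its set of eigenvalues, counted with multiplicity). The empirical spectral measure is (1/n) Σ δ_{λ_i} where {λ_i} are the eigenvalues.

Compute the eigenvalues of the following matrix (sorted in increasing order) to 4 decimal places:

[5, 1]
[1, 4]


Since M is real symmetric, both eigenvalues are real; they are the roots of det(λI − M) = λ² − (tr M) λ + det M.
tr M = 5 + 4 = 9.
det M = 5·4 − 1² = 20 − 1 = 19.
Characteristic polynomial: λ² − 9λ + 19 = 0.
Discriminant Δ = (tr M)² − 4·det M = 81 − 76 = 5; √Δ = 2.236068.
λ = (tr M ± √Δ)/2 = (9 ± 2.236068)/2, giving (tr M − √Δ)/2 = 3.3820 and (tr M + √Δ)/2 = 5.6180.

Eigenvalues sorted in increasing order: [3.3820, 5.6180].


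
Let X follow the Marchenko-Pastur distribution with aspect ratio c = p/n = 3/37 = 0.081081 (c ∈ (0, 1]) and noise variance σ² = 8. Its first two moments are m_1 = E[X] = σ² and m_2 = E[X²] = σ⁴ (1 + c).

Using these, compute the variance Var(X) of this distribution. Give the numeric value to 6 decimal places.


m_1 = E[X] = σ² = 8, so m_1² = 64.
m_2 = E[X²] = σ⁴ (1 + c) = 64 · (1 + 0.081081) = 64 · 1.081081 = 69.189189.
(Note m_2 − m_1² simplifies to c · σ⁴ = 0.081081 · 64.)

Var(X) = m_2 − m_1² = 69.189189 − 64 = 5.189189.


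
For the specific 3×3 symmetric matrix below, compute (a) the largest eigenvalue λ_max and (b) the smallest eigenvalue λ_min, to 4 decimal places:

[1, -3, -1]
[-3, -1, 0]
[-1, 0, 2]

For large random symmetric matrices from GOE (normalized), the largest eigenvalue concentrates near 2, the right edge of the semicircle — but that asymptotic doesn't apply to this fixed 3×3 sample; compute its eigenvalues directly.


Since M is real symmetric, all three eigenvalues are real; they are the roots of det(λI − M) = λ³ − (tr M) λ² + s λ − det M, where s is the sum of the principal 2×2 minors.
tr M = 1 + (-1) + 2 = 2.
s = (1·(-1) − (-3)²) + (1·2 − (-1)²) + ((-1)·2 − 0²) = -10 + 1 + (-2) = -11.
det M (expand along row 1) = 1·(-2) − (-3)·(-6) + (-1)·(-1) = -19.
Characteristic polynomial: λ³ − 2λ² − 11λ + 19 = 0.
Substitute λ = y + (tr M)/3 = y + 0.666667 to remove the quadratic term: y³ + p·y + q = 0 with p = s − (tr M)²/3 = -12.333333 and q = −2(tr M)³/27 + (tr M)·s/3 − det M = 11.074074.
Three real roots ⇒ use the trigonometric (Viète) form: r = 2√(−p/3) = 4.055175, φ = arccos(3q/(p·r)) = arccos(-0.664261) = 2.297301 rad.
y_k = r·cos(φ/3 − 2πk/3) for k = 0, 1, 2 gives y = 2.923177, 0.972464, -3.895641.
λ_k = y_k + 0.666667 gives λ = 3.5898, 1.6391, -3.2290 (check: the sum is 2.0000 = tr M).

Hence λ_max = 3.5898 and λ_min = -3.2290.


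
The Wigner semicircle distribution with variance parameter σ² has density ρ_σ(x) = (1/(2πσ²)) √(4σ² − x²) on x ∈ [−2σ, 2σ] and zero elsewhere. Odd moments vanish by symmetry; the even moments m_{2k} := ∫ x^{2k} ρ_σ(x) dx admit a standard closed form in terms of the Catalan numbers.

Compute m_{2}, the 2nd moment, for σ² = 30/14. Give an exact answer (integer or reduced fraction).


By the scaled semicircle moment identity, m_{2k} = σ^{2k} · C_k with k = 1.
C_1 = (1/(k+1)) · C(2k, k) = (1/2) · C(2, 1) = (1/2) · 2 = 1.
σ^{2k} = (σ²)^k = (30/14)^1 = 15/7.

Therefore m_{2} = σ^{2} · C_1 = (15/7) · 1 = 15/7.


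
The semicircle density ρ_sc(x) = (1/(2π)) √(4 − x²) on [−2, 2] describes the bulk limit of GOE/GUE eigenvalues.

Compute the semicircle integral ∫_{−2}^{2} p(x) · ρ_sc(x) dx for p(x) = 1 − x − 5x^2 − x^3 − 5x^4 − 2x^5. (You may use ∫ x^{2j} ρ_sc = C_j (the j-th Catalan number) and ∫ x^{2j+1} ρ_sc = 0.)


Write p(x) = Σ a_i x^i, split into monomials and integrate each against ρ_sc separately.
Using ∫ x^{2j} ρ_sc = C_j = (1/(j+1)) C(2j, j) (Catalan numbers) and ∫ x^{2j+1} ρ_sc = 0 (odd monomials vanish by symmetry):
  i = 0 (even): a_0 · C_{0} = 1 · 1 = 1
  i = 1 (odd): ∫ x^1 ρ_sc = 0 (vanishes)
  i = 2 (even): a_2 · C_{1} = -5 · 1 = -5
  i = 3 (odd): ∫ x^3 ρ_sc = 0 (vanishes)
  i = 4 (even): a_4 · C_{2} = -5 · 2 = -10
  i = 5 (odd): ∫ x^5 ρ_sc = 0 (vanishes)

Summing the contributions: ∫_{−2}^{2} p(x) ρ_sc(x) dx = 1 + (-5) + (-10) = -14.


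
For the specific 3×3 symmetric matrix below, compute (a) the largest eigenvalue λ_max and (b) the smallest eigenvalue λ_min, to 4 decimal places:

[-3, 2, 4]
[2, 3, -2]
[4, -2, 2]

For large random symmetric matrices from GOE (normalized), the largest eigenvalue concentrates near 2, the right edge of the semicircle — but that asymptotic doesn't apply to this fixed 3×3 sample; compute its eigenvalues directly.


Since M is real symmetric, all three eigenvalues are real; they are the roots of det(λI − M) = λ³ − (tr M) λ² + s λ − det M, where s is the sum of the principal 2×2 minors.
tr M = -3 + 3 + 2 = 2.
s = ((-3)·3 − 2²) + ((-3)·2 − 4²) + (3·2 − (-2)²) = -13 + (-22) + 2 = -33.
det M (expand along row 1) = (-3)·2 − 2·12 + 4·(-16) = -94.
Characteristic polynomial: λ³ − 2λ² − 33λ + 94 = 0.
Substitute λ = y + (tr M)/3 = y + 0.666667 to remove the quadratic term: y³ + p·y + q = 0 with p = s − (tr M)²/3 = -34.333333 and q = −2(tr M)³/27 + (tr M)·s/3 − det M = 71.407407.
Three real roots ⇒ use the trigonometric (Viète) form: r = 2√(−p/3) = 6.765928, φ = arccos(3q/(p·r)) = arccos(-0.922192) = 2.744506 rad.
y_k = r·cos(φ/3 − 2πk/3) for k = 0, 1, 2 gives y = 4.126682, 2.580064, -6.706746.
λ_k = y_k + 0.666667 gives λ = 4.7933, 3.2467, -6.0401 (check: the sum is 2.0000 = tr M).

Hence λ_max = 4.7933 and λ_min = -6.0401.


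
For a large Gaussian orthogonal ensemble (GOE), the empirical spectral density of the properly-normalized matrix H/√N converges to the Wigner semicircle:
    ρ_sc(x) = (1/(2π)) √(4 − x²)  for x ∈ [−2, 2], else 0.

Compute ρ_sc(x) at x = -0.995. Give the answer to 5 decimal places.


ρ_sc(x) = (1/(2π)) √(4 − x²). With x = -0.995:
  4 − x² = 4 − (-0.995)² = 4 − 0.990025 = 3.009975.
  √(4 − x²) = 1.734928.
  1/(2π) = 0.159155.
  ρ_sc(-0.995) = 0.159155 · 1.734928 = 0.276122.

Rounded to 5 decimal places: ρ_sc(-0.995) ≈ 0.27612.


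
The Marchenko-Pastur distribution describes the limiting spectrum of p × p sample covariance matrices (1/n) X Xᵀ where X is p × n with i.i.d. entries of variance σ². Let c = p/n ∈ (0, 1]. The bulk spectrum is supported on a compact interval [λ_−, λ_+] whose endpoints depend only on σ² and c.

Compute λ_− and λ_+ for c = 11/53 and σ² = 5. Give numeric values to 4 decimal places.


c = 11/53 = 0.207547; √c = 0.455573.
λ_− = σ² (1 − √c)² = 5 · (1 − 0.455573)² = 5 · (0.544427)² = 1.482001.
λ_+ = σ² (1 + √c)² = 5 · (1 + 0.455573)² = 5 · (1.455573)² = 10.593470.

Rounded to 4 decimal places: λ_− ≈ 1.4820, λ_+ ≈ 10.5935.


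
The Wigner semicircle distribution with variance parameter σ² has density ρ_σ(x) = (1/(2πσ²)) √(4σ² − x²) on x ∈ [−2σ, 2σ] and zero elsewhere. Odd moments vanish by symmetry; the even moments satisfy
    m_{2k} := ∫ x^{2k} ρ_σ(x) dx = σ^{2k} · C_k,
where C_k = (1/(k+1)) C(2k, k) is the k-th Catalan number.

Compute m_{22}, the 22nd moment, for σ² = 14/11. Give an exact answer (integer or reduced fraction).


By the scaled semicircle moment identity, m_{2k} = σ^{2k} · C_k with k = 11.
C_11 = (1/(k+1)) · C(2k, k) = (1/12) · C(22, 11) = (1/12) · 705432 = 58786.
σ^{2k} = (σ²)^k = (14/11)^11 = 4049565169664/285311670611.

Therefore m_{22} = σ^{22} · C_11 = (4049565169664/285311670611) · 58786 = 238057738063867904/285311670611.


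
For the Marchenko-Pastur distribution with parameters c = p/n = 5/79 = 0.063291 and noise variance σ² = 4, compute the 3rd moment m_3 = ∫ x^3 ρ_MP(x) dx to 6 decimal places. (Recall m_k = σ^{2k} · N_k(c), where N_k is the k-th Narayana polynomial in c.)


E[X³] = σ⁶ (1 + 3c + c²) (third MP moment). With σ² = 4 (so σ⁶ = 64) and c = 5/79 = 0.063291: E[X³] = 64 · (1 + 3·0.063291 + (0.063291)²) = 64 · 1.193879.

So E[X^3] = 76.408268.


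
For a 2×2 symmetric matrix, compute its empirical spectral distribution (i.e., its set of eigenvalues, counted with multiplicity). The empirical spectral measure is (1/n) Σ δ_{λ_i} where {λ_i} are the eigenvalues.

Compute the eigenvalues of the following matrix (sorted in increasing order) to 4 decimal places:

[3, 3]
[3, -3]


Since M is real symmetric, both eigenvalues are real; they are the roots of det(λI − M) = λ² − (tr M) λ + det M.
tr M = 3 + (-3) = 0.
det M = 3·(-3) − 3² = -9 − 9 = -18.
Characteristic polynomial: λ² − 18 = 0.
Discriminant Δ = (tr M)² − 4·det M = 0 − (-72) = 72; √Δ = 8.485281.
λ = (tr M ± √Δ)/2 = (0 ± 8.485281)/2, giving (tr M − √Δ)/2 = -4.2426 and (tr M + √Δ)/2 = 4.2426.

Eigenvalues sorted in increasing order: [-4.2426, 4.2426].


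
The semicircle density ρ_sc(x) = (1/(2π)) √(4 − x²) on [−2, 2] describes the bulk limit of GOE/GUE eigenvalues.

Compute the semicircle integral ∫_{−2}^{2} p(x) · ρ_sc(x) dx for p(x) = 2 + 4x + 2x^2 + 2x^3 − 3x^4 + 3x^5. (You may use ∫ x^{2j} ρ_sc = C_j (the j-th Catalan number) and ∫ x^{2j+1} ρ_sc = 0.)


Write p(x) = Σ a_i x^i, split into monomials and integrate each against ρ_sc separately.
Using ∫ x^{2j} ρ_sc = C_j = (1/(j+1)) C(2j, j) (Catalan numbers) and ∫ x^{2j+1} ρ_sc = 0 (odd monomials vanish by symmetry):
  i = 0 (even): a_0 · C_{0} = 2 · 1 = 2
  i = 1 (odd): ∫ x^1 ρ_sc = 0 (vanishes)
  i = 2 (even): a_2 · C_{1} = 2 · 1 = 2
  i = 3 (odd): ∫ x^3 ρ_sc = 0 (vanishes)
  i = 4 (even): a_4 · C_{2} = -3 · 2 = -6
  i = 5 (odd): ∫ x^5 ρ_sc = 0 (vanishes)

Summing the contributions: ∫_{−2}^{2} p(x) ρ_sc(x) dx = 2 + 2 + (-6) = -2.


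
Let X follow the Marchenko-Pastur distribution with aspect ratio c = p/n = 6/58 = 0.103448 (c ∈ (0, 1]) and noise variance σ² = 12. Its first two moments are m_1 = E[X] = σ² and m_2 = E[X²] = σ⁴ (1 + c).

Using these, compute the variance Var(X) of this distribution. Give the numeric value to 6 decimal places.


m_1 = E[X] = σ² = 12, so m_1² = 144.
m_2 = E[X²] = σ⁴ (1 + c) = 144 · (1 + 0.103448) = 144 · 1.103448 = 158.896552.
(Note m_2 − m_1² simplifies to c · σ⁴ = 0.103448 · 144.)

Var(X) = m_2 − m_1² = 158.896552 − 144 = 14.896552.


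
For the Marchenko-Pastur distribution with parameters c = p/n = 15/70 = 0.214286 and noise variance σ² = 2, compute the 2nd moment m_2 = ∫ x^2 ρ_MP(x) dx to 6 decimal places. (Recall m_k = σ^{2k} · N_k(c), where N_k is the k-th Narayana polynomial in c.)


E[X²] = σ⁴ (1 + c) (second MP moment). With σ² = 2 (so σ⁴ = 4) and c = 15/70 = 0.214286: E[X²] = 4 · (1 + 0.214286) = 4 · 1.214286.

So E[X^2] = 4.857143.


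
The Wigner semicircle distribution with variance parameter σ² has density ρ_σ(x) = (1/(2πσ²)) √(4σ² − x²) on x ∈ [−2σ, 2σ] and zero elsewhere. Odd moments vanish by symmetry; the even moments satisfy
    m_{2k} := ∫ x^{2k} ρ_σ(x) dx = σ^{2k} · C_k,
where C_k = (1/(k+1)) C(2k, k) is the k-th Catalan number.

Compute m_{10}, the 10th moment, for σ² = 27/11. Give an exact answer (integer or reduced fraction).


By the scaled semicircle moment identity, m_{2k} = σ^{2k} · C_k with k = 5.
C_5 = (1/(k+1)) · C(2k, k) = (1/6) · C(10, 5) = (1/6) · 252 = 42.
σ^{2k} = (σ²)^k = (27/11)^5 = 14348907/161051.

Therefore m_{10} = σ^{10} · C_5 = (14348907/161051) · 42 = 602654094/161051.


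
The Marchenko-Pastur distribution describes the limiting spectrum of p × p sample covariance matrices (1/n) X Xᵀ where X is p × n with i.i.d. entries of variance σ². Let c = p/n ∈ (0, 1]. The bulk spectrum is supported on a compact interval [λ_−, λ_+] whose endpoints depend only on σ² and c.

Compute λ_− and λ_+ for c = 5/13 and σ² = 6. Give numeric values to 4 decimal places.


c = 5/13 = 0.384615; √c = 0.620174.
λ_− = σ² (1 − √c)² = 6 · (1 − 0.620174)² = 6 · (0.379826)² = 0.865608.
λ_+ = σ² (1 + √c)² = 6 · (1 + 0.620174)² = 6 · (1.620174)² = 15.749776.

Rounded to 4 decimal places: λ_− ≈ 0.8656, λ_+ ≈ 15.7498.


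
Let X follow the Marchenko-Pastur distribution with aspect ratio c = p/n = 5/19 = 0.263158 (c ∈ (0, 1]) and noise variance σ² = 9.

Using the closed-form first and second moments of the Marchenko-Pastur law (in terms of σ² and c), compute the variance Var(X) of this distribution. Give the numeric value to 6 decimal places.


Recall the MP moments m_1 = E[X] = σ² and m_2 = E[X²] = σ⁴ (1 + c).
m_1 = E[X] = σ² = 9, so m_1² = 81.
m_2 = E[X²] = σ⁴ (1 + c) = 81 · (1 + 0.263158) = 81 · 1.263158 = 102.315789.
(Note m_2 − m_1² simplifies to c · σ⁴ = 0.263158 · 81.)

Var(X) = m_2 − m_1² = 102.315789 − 81 = 21.315789.


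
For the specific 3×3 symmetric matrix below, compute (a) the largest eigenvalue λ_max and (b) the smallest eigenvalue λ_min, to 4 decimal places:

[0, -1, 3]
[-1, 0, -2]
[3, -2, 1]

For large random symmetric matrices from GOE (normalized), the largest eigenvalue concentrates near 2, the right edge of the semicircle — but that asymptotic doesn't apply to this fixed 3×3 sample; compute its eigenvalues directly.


Since M is real symmetric, all three eigenvalues are real; they are the roots of det(λI − M) = λ³ − (tr M) λ² + s λ − det M, where s is the sum of the principal 2×2 minors.
tr M = 0 + 0 + 1 = 1.
s = (0·0 − (-1)²) + (0·1 − 3²) + (0·1 − (-2)²) = -1 + (-9) + (-4) = -14.
det M (expand along row 1) = 0·(-4) − (-1)·5 + 3·2 = 11.
Characteristic polynomial: λ³ − λ² − 14λ − 11 = 0.
Substitute λ = y + (tr M)/3 = y + 0.333333 to remove the quadratic term: y³ + p·y + q = 0 with p = s − (tr M)²/3 = -14.333333 and q = −2(tr M)³/27 + (tr M)·s/3 − det M = -15.740741.
Three real roots ⇒ use the trigonometric (Viète) form: r = 2√(−p/3) = 4.371626, φ = arccos(3q/(p·r)) = arccos(0.753627) = 0.717234 rad.
y_k = r·cos(φ/3 − 2πk/3) for k = 0, 1, 2 gives y = 4.247282, -1.227104, -3.020178.
λ_k = y_k + 0.333333 gives λ = 4.5806, -0.8938, -2.6868 (check: the sum is 1.0000 = tr M).

Hence λ_max = 4.5806 and λ_min = -2.6868.


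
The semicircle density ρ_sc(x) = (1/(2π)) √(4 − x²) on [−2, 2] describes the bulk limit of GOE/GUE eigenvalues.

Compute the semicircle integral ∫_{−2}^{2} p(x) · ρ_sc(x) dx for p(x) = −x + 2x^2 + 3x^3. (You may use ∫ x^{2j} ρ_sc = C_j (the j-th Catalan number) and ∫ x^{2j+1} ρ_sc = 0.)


Write p(x) = Σ a_i x^i, split into monomials and integrate each against ρ_sc separately.
Using ∫ x^{2j} ρ_sc = C_j = (1/(j+1)) C(2j, j) (Catalan numbers) and ∫ x^{2j+1} ρ_sc = 0 (odd monomials vanish by symmetry):
  i = 1 (odd): ∫ x^1 ρ_sc = 0 (vanishes)
  i = 2 (even): a_2 · C_{1} = 2 · 1 = 2
  i = 3 (odd): ∫ x^3 ρ_sc = 0 (vanishes)

Summing the contributions: ∫_{−2}^{2} p(x) ρ_sc(x) dx = 2.


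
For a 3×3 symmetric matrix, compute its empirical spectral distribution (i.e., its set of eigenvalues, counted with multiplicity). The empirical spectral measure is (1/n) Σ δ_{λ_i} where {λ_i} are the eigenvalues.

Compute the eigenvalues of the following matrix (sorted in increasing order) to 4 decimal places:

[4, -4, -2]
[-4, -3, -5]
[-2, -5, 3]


Since M is real symmetric, all three eigenvalues are real; they are the roots of det(λI − M) = λ³ − (tr M) λ² + s λ − det M, where s is the sum of the principal 2×2 minors.
tr M = 4 + (-3) + 3 = 4.
s = (4·(-3) − (-4)²) + (4·3 − (-2)²) + ((-3)·3 − (-5)²) = -28 + 8 + (-34) = -54.
det M (expand along row 1) = 4·(-34) − (-4)·(-22) + (-2)·14 = -252.
Characteristic polynomial: λ³ − 4λ² − 54λ + 252 = 0.
Substitute λ = y + (tr M)/3 = y + 1.333333 to remove the quadratic term: y³ + p·y + q = 0 with p = s − (tr M)²/3 = -59.333333 and q = −2(tr M)³/27 + (tr M)·s/3 − det M = 175.259259.
Three real roots ⇒ use the trigonometric (Viète) form: r = 2√(−p/3) = 8.894443, φ = arccos(3q/(p·r)) = arccos(-0.996288) = 3.055399 rad.
y_k = r·cos(φ/3 − 2πk/3) for k = 0, 1, 2 gives y = 4.666667, 4.224105, -8.890772.
λ_k = y_k + 1.333333 gives λ = 6.0000, 5.5574, -7.5574 (check: the sum is 4.0000 = tr M).

Eigenvalues sorted in increasing order: [-7.5574, 5.5574, 6.0000].


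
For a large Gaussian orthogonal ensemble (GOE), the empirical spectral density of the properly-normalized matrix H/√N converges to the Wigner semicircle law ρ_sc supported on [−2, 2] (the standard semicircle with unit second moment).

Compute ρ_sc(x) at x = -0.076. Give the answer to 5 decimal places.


ρ_sc(x) = (1/(2π)) √(4 − x²). With x = -0.076:
  4 − x² = 4 − (-0.076)² = 4 − 0.005776 = 3.994224.
  √(4 − x²) = 1.998555.
  1/(2π) = 0.159155.
  ρ_sc(-0.076) = 0.159155 · 1.998555 = 0.318080.

Rounded to 5 decimal places: ρ_sc(-0.076) ≈ 0.31808.


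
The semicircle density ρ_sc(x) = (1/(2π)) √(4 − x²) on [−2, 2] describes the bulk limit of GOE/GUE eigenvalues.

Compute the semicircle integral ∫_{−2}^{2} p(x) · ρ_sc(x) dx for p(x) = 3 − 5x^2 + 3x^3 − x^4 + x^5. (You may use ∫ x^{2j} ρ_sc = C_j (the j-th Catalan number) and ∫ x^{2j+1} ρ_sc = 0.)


Write p(x) = Σ a_i x^i, split into monomials and integrate each against ρ_sc separately.
Using ∫ x^{2j} ρ_sc = C_j = (1/(j+1)) C(2j, j) (Catalan numbers) and ∫ x^{2j+1} ρ_sc = 0 (odd monomials vanish by symmetry):
  i = 0 (even): a_0 · C_{0} = 3 · 1 = 3
  i = 2 (even): a_2 · C_{1} = -5 · 1 = -5
  i = 3 (odd): ∫ x^3 ρ_sc = 0 (vanishes)
  i = 4 (even): a_4 · C_{2} = -1 · 2 = -2
  i = 5 (odd): ∫ x^5 ρ_sc = 0 (vanishes)

Summing the contributions: ∫_{−2}^{2} p(x) ρ_sc(x) dx = 3 + (-5) + (-2) = -4.


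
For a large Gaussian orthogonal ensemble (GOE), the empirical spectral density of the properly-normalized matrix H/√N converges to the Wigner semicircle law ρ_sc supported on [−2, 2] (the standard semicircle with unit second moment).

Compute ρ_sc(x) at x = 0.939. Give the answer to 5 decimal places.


ρ_sc(x) = (1/(2π)) √(4 − x²). With x = 0.939:
  4 − x² = 4 − (0.939)² = 4 − 0.881721 = 3.118279.
  √(4 − x²) = 1.765865.
  1/(2π) = 0.159155.
  ρ_sc(0.939) = 0.159155 · 1.765865 = 0.281046.

Rounded to 5 decimal places: ρ_sc(0.939) ≈ 0.28105.


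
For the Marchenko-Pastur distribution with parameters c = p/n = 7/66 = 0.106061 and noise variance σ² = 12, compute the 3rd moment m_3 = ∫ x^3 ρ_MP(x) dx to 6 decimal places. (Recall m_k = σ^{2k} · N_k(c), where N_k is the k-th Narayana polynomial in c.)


E[X³] = σ⁶ (1 + 3c + c²) (third MP moment). With σ² = 12 (so σ⁶ = 1728) and c = 7/66 = 0.106061: E[X³] = 1728 · (1 + 3·0.106061 + (0.106061)²) = 1728 · 1.329431.

So E[X^3] = 2297.256198.


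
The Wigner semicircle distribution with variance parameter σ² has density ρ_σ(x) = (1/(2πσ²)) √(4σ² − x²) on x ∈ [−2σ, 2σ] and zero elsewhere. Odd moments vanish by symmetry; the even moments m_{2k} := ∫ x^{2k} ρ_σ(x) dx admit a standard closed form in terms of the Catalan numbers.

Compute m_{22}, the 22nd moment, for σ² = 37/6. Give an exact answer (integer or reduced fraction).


By the scaled semicircle moment identity, m_{2k} = σ^{2k} · C_k with k = 11.
C_11 = (1/(k+1)) · C(2k, k) = (1/12) · C(22, 11) = (1/12) · 705432 = 58786.
σ^{2k} = (σ²)^k = (37/6)^11 = 177917621779460413/362797056.

Therefore m_{22} = σ^{22} · C_11 = (177917621779460413/362797056) · 58786 = 5229532656963679919309/181398528.


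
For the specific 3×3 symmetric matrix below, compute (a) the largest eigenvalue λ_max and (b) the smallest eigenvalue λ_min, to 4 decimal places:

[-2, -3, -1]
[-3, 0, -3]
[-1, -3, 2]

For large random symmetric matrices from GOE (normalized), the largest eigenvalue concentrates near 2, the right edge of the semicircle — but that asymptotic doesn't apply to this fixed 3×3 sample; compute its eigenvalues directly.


Since M is real symmetric, all three eigenvalues are real; they are the roots of det(λI − M) = λ³ − (tr M) λ² + s λ − det M, where s is the sum of the principal 2×2 minors.
tr M = -2 + 0 + 2 = 0.
s = ((-2)·0 − (-3)²) + ((-2)·2 − (-1)²) + (0·2 − (-3)²) = -9 + (-5) + (-9) = -23.
det M (expand along row 1) = (-2)·(-9) − (-3)·(-9) + (-1)·9 = -18.
Characteristic polynomial: λ³ − 23λ + 18 = 0.
Substitute λ = y + (tr M)/3 = y + 0.000000 to remove the quadratic term: y³ + p·y + q = 0 with p = s − (tr M)²/3 = -23.000000 and q = −2(tr M)³/27 + (tr M)·s/3 − det M = 18.000000.
Three real roots ⇒ use the trigonometric (Viète) form: r = 2√(−p/3) = 5.537749, φ = arccos(3q/(p·r)) = arccos(-0.423968) = 2.008618 rad.
y_k = r·cos(φ/3 − 2πk/3) for k = 0, 1, 2 gives y = 4.342192, 0.805316, -5.147508.
λ_k = y_k + 0.000000 gives λ = 4.3422, 0.8053, -5.1475 (check: the sum is 0.0000 = tr M).

Hence λ_max = 4.3422 and λ_min = -5.1475.
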